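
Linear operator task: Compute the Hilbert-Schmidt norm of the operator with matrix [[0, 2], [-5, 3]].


The Hilbert-Schmidt norm is sqrt(sum of squares of all entries).
Sum of squares = 0^2 + 2^2 + (-5)^2 + 3^2
= 0 + 4 + 25 + 9 = 38
||T||_HS = sqrt(38) = 6.1644

6.1644


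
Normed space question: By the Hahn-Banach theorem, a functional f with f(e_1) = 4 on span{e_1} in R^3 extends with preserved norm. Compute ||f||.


The norm of f is given by ||f|| = sup_{||x||=1} |f(x)|.
On span{e_1}, ||e_1|| = 1, so ||f|| = |f(e_1)| / ||e_1||
= |4| / 1 = 4.0000

4.0000


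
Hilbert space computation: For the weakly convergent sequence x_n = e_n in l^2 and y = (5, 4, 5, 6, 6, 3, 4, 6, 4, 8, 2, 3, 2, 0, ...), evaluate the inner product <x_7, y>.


x_7 = e_7 is the standard basis vector with 1 in position 7.
<x_7, y> = y_7 = 4
As n -> infinity, <x_n, y> -> 0, confirming weak convergence of (x_n) to 0.

4


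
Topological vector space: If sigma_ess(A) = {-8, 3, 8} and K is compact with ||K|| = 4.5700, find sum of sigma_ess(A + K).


By Weyl's theorem, the essential spectrum is invariant under compact perturbations.
sigma_ess(A + K) = sigma_ess(A) = {-8, 3, 8}
Sum = -8 + 3 + 8 = 3

3


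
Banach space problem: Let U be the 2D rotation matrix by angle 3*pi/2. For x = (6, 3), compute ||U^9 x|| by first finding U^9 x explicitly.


U is a rotation by theta = 3*pi/2
U^9 = rotation by 9*theta = 27*pi/2 = 3*pi/2 (mod 2*pi)
cos(3*pi/2) = 0.0000, sin(3*pi/2) = -1.0000
U^9 x = (0.0000 * 6 - -1.0000 * 3, -1.0000 * 6 + 0.0000 * 3)
= (3.0000, -6.0000)
||U^9 x|| = sqrt(3.0000^2 + (-6.0000)^2) = sqrt(45.0000) = 6.7082

6.7082


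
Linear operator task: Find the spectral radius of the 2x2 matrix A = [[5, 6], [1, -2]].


For a 2x2 matrix, eigenvalues satisfy lambda^2 - (trace)*lambda + det = 0
trace = 5 + -2 = 3
det = 5*-2 - 6*1 = -16
discriminant = 3^2 - 4*(-16) = 73
spectral radius = max |eigenvalue| = 5.7720

5.7720


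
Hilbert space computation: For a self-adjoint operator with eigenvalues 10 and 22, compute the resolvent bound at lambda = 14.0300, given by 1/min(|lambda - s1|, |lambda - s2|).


dist(14.0300, {10, 22}) = min(|14.0300 - 10|, |14.0300 - 22|)
= min(4.0300, 7.9700) = 4.0300
Resolvent bound = 1/4.0300 = 0.2481

0.2481


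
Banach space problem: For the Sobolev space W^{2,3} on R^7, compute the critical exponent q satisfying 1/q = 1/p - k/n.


Using the Sobolev embedding formula: 1/q = 1/p - k/n
1/q = 1/3 - 2/7 = 1/21
q = 1/(1/21) = 21

21.0000


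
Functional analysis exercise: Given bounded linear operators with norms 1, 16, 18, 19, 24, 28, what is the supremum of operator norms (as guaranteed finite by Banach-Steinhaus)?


By the Uniform Boundedness Principle, the supremum of norms is finite.
sup_k ||T_k|| = max(1, 16, 18, 19, 24, 28) = 28

28


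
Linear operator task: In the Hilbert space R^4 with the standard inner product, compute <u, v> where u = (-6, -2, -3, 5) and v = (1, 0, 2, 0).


Computing the standard inner product <u, v> = sum u_i * v_i
= -6*1 + -2*0 + -3*2 + 5*0
= -6 + 0 + -6 + 0
= -12

-12


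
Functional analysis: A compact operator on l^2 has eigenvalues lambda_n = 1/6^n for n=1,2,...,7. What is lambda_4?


The eigenvalue formula gives lambda_4 = 1/6^4
= 1/1296
= 7.7160e-04

7.7160e-04


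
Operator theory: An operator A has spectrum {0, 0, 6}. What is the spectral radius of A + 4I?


Spectrum of A + 4I = {4, 4, 10}
Spectral radius = max |lambda| over the shifted spectrum
= max(4, 4, 10) = 10

10


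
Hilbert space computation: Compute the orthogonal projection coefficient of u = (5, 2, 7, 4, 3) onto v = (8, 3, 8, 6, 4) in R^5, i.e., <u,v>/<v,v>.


Computing <u,v> = 5*8 + 2*3 + 7*8 + 4*6 + 3*4 = 138
Computing <v,v> = 8^2 + 3^2 + 8^2 + 6^2 + 4^2 = 189
Projection coefficient = 138/189 = 0.7302

0.7302


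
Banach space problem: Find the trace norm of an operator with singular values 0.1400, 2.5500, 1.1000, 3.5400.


The nuclear norm is the sum of all singular values.
||T||_1 = 0.1400 + 2.5500 + 1.1000 + 3.5400
= 7.3300

7.3300


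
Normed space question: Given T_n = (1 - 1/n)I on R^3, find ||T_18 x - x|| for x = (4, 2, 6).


T_18 x - x = (1 - 1/18)x - x = -x/18
||x|| = sqrt(56) = 7.4833
||T_18 x - x|| = ||x||/18 = 7.4833/18 = 0.4157

0.4157


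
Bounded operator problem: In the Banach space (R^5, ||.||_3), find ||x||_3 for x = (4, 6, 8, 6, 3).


The l^3 norm = (sum |x_i|^3)^(1/3)
Sum of 3th powers = 64 + 216 + 512 + 216 + 27 = 1035
||x||_3 = (1035)^(1/3) = 10.1153

10.1153


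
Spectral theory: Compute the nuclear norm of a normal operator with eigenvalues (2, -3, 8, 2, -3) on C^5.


For a normal operator, singular values equal |eigenvalues|.
Trace norm = sum |lambda_i| = 2 + 3 + 8 + 2 + 3
= 18

18


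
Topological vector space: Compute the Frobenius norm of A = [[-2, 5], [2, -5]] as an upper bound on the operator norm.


||A||_F^2 = sum a_ij^2
= (-2)^2 + 5^2 + 2^2 + (-5)^2
= 4 + 25 + 4 + 25 = 58
||A||_F = sqrt(58) = 7.6158

7.6158


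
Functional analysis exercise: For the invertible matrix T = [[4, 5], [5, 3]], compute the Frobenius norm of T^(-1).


det(T) = 4*3 - 5*5 = -13
T^(-1) = (1/-13) * [[3, -5], [-5, 4]] = [[-0.2308, 0.3846], [0.3846, -0.3077]]
||T^(-1)||_F^2 = (-0.2308)^2 + 0.3846^2 + 0.3846^2 + (-0.3077)^2 = 0.4438
||T^(-1)||_F = sqrt(0.4438) = 0.6662

0.6662


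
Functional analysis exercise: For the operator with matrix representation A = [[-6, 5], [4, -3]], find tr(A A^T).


trace(A * A^T) = sum of squares of all entries
= (-6)^2 + 5^2 + 4^2 + (-3)^2
= 36 + 25 + 16 + 9
= 86

86


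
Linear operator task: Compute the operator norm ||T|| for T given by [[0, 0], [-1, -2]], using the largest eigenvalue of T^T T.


A^T A = [[1, 2], [2, 4]]
trace(A^T A) = 5, det(A^T A) = 0
discriminant = 5^2 - 4*0 = 25
Largest eigenvalue of A^T A = (trace + sqrt(disc))/2 = 5.0000
||T|| = sqrt(5.0000) = 2.2361

2.2361


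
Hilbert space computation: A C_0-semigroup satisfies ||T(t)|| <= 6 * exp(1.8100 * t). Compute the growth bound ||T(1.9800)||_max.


||T(1.9800)|| <= 6 * exp(1.8100 * 1.9800)
= 6 * exp(3.5838)
= 6 * 36.0101
= 216.0607

216.0607


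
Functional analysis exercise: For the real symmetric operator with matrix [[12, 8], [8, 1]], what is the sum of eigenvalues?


For a self-adjoint (symmetric) matrix, the eigenvalues are real.
The sum of eigenvalues equals the trace of the matrix.
trace = 12 + 1 = 13

13


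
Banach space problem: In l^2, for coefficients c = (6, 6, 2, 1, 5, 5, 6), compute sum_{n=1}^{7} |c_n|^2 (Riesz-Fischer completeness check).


sum |c_n|^2 = 6^2 + 6^2 + 2^2 + 1^2 + 5^2 + 5^2 + 6^2
= 36 + 36 + 4 + 1 + 25 + 25 + 36
= 163

163


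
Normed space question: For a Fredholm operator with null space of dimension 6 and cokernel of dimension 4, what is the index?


The Fredholm index is defined as ind(T) = dim(ker T) - dim(coker T)
= 6 - 4
= 2

2


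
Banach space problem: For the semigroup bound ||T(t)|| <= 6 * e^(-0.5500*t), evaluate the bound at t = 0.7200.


||T(0.7200)|| <= 6 * exp(-0.5500 * 0.7200)
= 6 * exp(-0.3960)
= 6 * 0.6730
= 4.0380

4.0380


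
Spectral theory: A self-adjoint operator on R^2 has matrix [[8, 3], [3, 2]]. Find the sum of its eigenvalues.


For a self-adjoint (symmetric) matrix, the eigenvalues are real.
The sum of eigenvalues equals the trace of the matrix.
trace = 8 + 2 = 10

10


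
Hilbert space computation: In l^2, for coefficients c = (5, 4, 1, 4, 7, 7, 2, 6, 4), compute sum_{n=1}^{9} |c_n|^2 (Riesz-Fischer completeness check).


sum |c_n|^2 = 5^2 + 4^2 + 1^2 + 4^2 + 7^2 + 7^2 + 2^2 + 6^2 + 4^2
= 25 + 16 + 1 + 16 + 49 + 49 + 4 + 36 + 16
= 212

212


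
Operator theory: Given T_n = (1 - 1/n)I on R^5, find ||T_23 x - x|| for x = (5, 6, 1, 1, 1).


T_23 x - x = (1 - 1/23)x - x = -x/23
||x|| = sqrt(64) = 8.0000
||T_23 x - x|| = ||x||/23 = 8.0000/23 = 0.3478

0.3478


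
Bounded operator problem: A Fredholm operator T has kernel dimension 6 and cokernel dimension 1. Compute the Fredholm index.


The Fredholm index is defined as ind(T) = dim(ker T) - dim(coker T)
= 6 - 1
= 5

5


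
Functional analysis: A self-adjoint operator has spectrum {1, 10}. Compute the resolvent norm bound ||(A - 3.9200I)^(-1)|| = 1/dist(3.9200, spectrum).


dist(3.9200, {1, 10}) = min(|3.9200 - 1|, |3.9200 - 10|)
= min(2.9200, 6.0800) = 2.9200
Resolvent bound = 1/2.9200 = 0.3425

0.3425


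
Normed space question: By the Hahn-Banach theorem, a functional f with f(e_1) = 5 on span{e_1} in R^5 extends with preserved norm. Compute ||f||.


The norm of f is given by ||f|| = sup_{||x||=1} |f(x)|.
On span{e_1}, ||e_1|| = 1, so ||f|| = |f(e_1)| / ||e_1||
= |5| / 1 = 5.0000

5.0000


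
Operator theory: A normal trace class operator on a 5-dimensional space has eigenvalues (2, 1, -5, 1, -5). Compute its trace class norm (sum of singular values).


For a normal operator, singular values equal |eigenvalues|.
Trace norm = sum |lambda_i| = 2 + 1 + 5 + 1 + 5
= 14

14


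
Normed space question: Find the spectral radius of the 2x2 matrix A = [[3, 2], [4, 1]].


For a 2x2 matrix, eigenvalues satisfy lambda^2 - (trace)*lambda + det = 0
trace = 3 + 1 = 4
det = 3*1 - 2*4 = -5
discriminant = 4^2 - 4*(-5) = 36
spectral radius = max |eigenvalue| = 5.0000

5.0000


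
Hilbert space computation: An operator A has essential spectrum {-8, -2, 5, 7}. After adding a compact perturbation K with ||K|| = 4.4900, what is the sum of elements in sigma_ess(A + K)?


By Weyl's theorem, the essential spectrum is invariant under compact perturbations.
sigma_ess(A + K) = sigma_ess(A) = {-8, -2, 5, 7}
Sum = -8 + -2 + 5 + 7 = 2

2


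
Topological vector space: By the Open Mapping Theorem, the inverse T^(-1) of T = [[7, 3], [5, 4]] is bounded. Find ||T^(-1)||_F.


det(T) = 7*4 - 3*5 = 13
T^(-1) = (1/13) * [[4, -3], [-5, 7]] = [[0.3077, -0.2308], [-0.3846, 0.5385]]
||T^(-1)||_F^2 = 0.3077^2 + (-0.2308)^2 + (-0.3846)^2 + 0.5385^2 = 0.5858
||T^(-1)||_F = sqrt(0.5858) = 0.7654

0.7654


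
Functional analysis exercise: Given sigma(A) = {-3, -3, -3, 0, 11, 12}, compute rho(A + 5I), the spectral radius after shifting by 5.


Spectrum of A + 5I = {2, 2, 2, 5, 16, 17}
Spectral radius = max |lambda| over the shifted spectrum
= max(2, 2, 2, 5, 16, 17) = 17

17


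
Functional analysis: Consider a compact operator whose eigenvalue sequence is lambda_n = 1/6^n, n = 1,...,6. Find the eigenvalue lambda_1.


The eigenvalue formula gives lambda_1 = 1/6^1
= 1/6
= 0.1667

0.1667


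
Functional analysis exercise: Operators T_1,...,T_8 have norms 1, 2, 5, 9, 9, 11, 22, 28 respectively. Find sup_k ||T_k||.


By the Uniform Boundedness Principle, the supremum of norms is finite.
sup_k ||T_k|| = max(1, 2, 5, 9, 9, 11, 22, 28) = 28

28


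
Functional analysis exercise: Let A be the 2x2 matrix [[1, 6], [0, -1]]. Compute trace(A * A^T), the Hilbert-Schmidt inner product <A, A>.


trace(A * A^T) = sum of squares of all entries
= 1^2 + 6^2 + 0^2 + (-1)^2
= 1 + 36 + 0 + 1
= 38

38


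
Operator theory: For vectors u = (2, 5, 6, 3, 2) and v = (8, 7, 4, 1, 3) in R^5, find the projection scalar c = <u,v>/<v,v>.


Computing <u,v> = 2*8 + 5*7 + 6*4 + 3*1 + 2*3 = 84
Computing <v,v> = 8^2 + 7^2 + 4^2 + 1^2 + 3^2 = 139
Projection coefficient = 84/139 = 0.6043

0.6043


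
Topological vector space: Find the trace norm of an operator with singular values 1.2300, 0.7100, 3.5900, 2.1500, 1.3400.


The nuclear norm is the sum of all singular values.
||T||_1 = 1.2300 + 0.7100 + 3.5900 + 2.1500 + 1.3400
= 9.0200

9.0200


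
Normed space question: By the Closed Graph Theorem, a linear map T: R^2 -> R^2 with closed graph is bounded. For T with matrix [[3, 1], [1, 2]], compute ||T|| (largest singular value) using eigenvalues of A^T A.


A^T A = [[10, 5], [5, 5]]
trace(A^T A) = 15, det(A^T A) = 25
discriminant = 15^2 - 4*25 = 125
Largest eigenvalue of A^T A = (trace + sqrt(disc))/2 = 13.0902
||T|| = sqrt(13.0902) = 3.6180

3.6180


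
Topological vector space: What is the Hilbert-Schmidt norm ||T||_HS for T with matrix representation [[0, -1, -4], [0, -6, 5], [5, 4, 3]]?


The Hilbert-Schmidt norm is sqrt(sum of squares of all entries).
Sum of squares = 0^2 + (-1)^2 + (-4)^2 + 0^2 + (-6)^2 + 5^2 + 5^2 + 4^2 + 3^2
= 0 + 1 + 16 + 0 + 36 + 25 + 25 + 16 + 9 = 128
||T||_HS = sqrt(128) = 11.3137

11.3137


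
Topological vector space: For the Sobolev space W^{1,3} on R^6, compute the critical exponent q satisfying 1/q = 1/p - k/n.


Using the Sobolev embedding formula: 1/q = 1/p - k/n
1/q = 1/3 - 1/6 = 1/6
q = 1/(1/6) = 6

6.0000


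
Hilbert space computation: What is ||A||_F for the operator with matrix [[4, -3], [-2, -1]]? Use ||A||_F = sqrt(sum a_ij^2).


||A||_F^2 = sum a_ij^2
= 4^2 + (-3)^2 + (-2)^2 + (-1)^2
= 16 + 9 + 4 + 1 = 30
||A||_F = sqrt(30) = 5.4772

5.4772


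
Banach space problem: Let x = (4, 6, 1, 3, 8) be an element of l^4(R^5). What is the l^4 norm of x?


The l^4 norm = (sum |x_i|^4)^(1/4)
Sum of 4th powers = 256 + 1296 + 1 + 81 + 4096 = 5730
||x||_4 = (5730)^(1/4) = 8.7004

8.7004


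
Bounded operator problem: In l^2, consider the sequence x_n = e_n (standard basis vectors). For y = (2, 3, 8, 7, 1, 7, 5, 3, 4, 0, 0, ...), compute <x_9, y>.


x_9 = e_9 is the standard basis vector with 1 in position 9.
<x_9, y> = y_9 = 4
As n -> infinity, <x_n, y> -> 0, confirming weak convergence of (x_n) to 0.

4


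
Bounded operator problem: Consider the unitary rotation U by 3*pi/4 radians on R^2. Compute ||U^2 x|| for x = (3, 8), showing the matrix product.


U is a rotation by theta = 3*pi/4
U^2 = rotation by 2*theta = 6*pi/4
cos(6*pi/4) = 0.0000, sin(6*pi/4) = -1.0000
U^2 x = (0.0000 * 3 - -1.0000 * 8, -1.0000 * 3 + 0.0000 * 8)
= (8.0000, -3.0000)
||U^2 x|| = sqrt(8.0000^2 + (-3.0000)^2) = sqrt(73.0000) = 8.5440

8.5440


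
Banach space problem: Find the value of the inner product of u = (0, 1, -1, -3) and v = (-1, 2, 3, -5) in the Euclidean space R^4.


Computing the standard inner product <u, v> = sum u_i * v_i
= 0*-1 + 1*2 + -1*3 + -3*-5
= 0 + 2 + -3 + 15
= 14

14


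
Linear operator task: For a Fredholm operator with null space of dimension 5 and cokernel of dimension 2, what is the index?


The Fredholm index is defined as ind(T) = dim(ker T) - dim(coker T)
= 5 - 2
= 3

3


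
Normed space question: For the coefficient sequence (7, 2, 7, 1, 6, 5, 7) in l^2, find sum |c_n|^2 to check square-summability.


sum |c_n|^2 = 7^2 + 2^2 + 7^2 + 1^2 + 6^2 + 5^2 + 7^2
= 49 + 4 + 49 + 1 + 36 + 25 + 49
= 213

213


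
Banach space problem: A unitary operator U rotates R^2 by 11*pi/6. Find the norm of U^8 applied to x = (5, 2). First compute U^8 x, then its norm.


U is a rotation by theta = 11*pi/6
U^8 = rotation by 8*theta = 88*pi/6 = 4*pi/6 (mod 2*pi)
cos(4*pi/6) = -0.5000, sin(4*pi/6) = 0.8660
U^8 x = (-0.5000 * 5 - 0.8660 * 2, 0.8660 * 5 + -0.5000 * 2)
= (-4.2321, 3.3301)
||U^8 x|| = sqrt((-4.2321)^2 + 3.3301^2) = sqrt(29.0000) = 5.3852

5.3852


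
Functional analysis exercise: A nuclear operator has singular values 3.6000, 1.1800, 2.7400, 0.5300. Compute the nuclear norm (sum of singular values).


The nuclear norm is the sum of all singular values.
||T||_1 = 3.6000 + 1.1800 + 2.7400 + 0.5300
= 8.0500

8.0500


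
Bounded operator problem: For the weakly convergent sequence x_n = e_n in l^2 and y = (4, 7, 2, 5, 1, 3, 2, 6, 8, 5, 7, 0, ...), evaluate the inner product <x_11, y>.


x_11 = e_11 is the standard basis vector with 1 in position 11.
<x_11, y> = y_11 = 7
As n -> infinity, <x_n, y> -> 0, confirming weak convergence of (x_n) to 0.

7


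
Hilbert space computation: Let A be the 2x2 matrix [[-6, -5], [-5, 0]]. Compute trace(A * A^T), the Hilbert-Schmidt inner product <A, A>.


trace(A * A^T) = sum of squares of all entries
= (-6)^2 + (-5)^2 + (-5)^2 + 0^2
= 36 + 25 + 25 + 0
= 86

86


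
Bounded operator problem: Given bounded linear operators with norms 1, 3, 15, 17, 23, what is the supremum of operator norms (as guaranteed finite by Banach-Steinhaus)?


By the Uniform Boundedness Principle, the supremum of norms is finite.
sup_k ||T_k|| = max(1, 3, 15, 17, 23) = 23

23


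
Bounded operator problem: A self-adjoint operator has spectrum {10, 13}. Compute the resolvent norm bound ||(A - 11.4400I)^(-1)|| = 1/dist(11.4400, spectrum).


dist(11.4400, {10, 13}) = min(|11.4400 - 10|, |11.4400 - 13|)
= min(1.4400, 1.5600) = 1.4400
Resolvent bound = 1/1.4400 = 0.6944

0.6944


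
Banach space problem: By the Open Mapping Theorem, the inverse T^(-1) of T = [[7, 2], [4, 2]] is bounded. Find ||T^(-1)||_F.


det(T) = 7*2 - 2*4 = 6
T^(-1) = (1/6) * [[2, -2], [-4, 7]] = [[0.3333, -0.3333], [-0.6667, 1.1667]]
||T^(-1)||_F^2 = 0.3333^2 + (-0.3333)^2 + (-0.6667)^2 + 1.1667^2 = 2.0278
||T^(-1)||_F = sqrt(2.0278) = 1.4240

1.4240


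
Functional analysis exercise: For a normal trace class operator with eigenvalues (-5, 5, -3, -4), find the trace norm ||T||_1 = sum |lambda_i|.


For a normal operator, singular values equal |eigenvalues|.
Trace norm = sum |lambda_i| = 5 + 5 + 3 + 4
= 17

17


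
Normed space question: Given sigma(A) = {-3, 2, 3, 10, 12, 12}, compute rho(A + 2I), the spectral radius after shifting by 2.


Spectrum of A + 2I = {-1, 4, 5, 12, 14, 14}
Spectral radius = max |lambda| over the shifted spectrum
= max(1, 4, 5, 12, 14, 14) = 14

14


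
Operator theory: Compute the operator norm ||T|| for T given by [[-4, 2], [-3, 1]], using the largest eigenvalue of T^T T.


A^T A = [[25, -11], [-11, 5]]
trace(A^T A) = 30, det(A^T A) = 4
discriminant = 30^2 - 4*4 = 884
Largest eigenvalue of A^T A = (trace + sqrt(disc))/2 = 29.8661
||T|| = sqrt(29.8661) = 5.4650

5.4650


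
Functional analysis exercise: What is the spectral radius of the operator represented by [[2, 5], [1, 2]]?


For a 2x2 matrix, eigenvalues satisfy lambda^2 - (trace)*lambda + det = 0
trace = 2 + 2 = 4
det = 2*2 - 5*1 = -1
discriminant = 4^2 - 4*(-1) = 20
spectral radius = max |eigenvalue| = 4.2361

4.2361


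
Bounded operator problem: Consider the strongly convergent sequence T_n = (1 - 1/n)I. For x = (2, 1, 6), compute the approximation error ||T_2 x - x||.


T_2 x - x = (1 - 1/2)x - x = -x/2
||x|| = sqrt(41) = 6.4031
||T_2 x - x|| = ||x||/2 = 6.4031/2 = 3.2016

3.2016


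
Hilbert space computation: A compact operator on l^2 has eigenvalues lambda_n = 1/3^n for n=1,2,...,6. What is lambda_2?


The eigenvalue formula gives lambda_2 = 1/3^2
= 1/9
= 0.1111

0.1111


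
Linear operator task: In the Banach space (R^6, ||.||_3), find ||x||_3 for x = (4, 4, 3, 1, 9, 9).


The l^3 norm = (sum |x_i|^3)^(1/3)
Sum of 3th powers = 64 + 64 + 27 + 1 + 729 + 729 = 1614
||x||_3 = (1614)^(1/3) = 11.7301

11.7301


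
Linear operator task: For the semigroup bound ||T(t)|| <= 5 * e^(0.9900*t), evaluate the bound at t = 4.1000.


||T(4.1000)|| <= 5 * exp(0.9900 * 4.1000)
= 5 * exp(4.0590)
= 5 * 57.9164
= 289.5818

289.5818


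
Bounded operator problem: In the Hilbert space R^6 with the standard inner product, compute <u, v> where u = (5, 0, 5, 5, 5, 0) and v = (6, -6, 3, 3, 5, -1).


Computing the standard inner product <u, v> = sum u_i * v_i
= 5*6 + 0*-6 + 5*3 + 5*3 + 5*5 + 0*-1
= 30 + 0 + 15 + 15 + 25 + 0
= 85

85


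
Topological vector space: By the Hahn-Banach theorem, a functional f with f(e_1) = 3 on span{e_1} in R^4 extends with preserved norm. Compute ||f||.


The norm of f is given by ||f|| = sup_{||x||=1} |f(x)|.
On span{e_1}, ||e_1|| = 1, so ||f|| = |f(e_1)| / ||e_1||
= |3| / 1 = 3.0000

3.0000


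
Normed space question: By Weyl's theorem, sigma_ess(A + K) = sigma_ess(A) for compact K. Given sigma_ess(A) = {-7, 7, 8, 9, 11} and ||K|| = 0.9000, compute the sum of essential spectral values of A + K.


By Weyl's theorem, the essential spectrum is invariant under compact perturbations.
sigma_ess(A + K) = sigma_ess(A) = {-7, 7, 8, 9, 11}
Sum = -7 + 7 + 8 + 9 + 11 = 28

28


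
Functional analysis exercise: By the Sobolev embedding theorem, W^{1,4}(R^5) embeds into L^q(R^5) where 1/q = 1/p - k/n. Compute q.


Using the Sobolev embedding formula: 1/q = 1/p - k/n
1/q = 1/4 - 1/5 = 1/20
q = 1/(1/20) = 20

20.0000


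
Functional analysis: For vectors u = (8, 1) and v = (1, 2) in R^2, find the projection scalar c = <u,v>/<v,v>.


Computing <u,v> = 8*1 + 1*2 = 10
Computing <v,v> = 1^2 + 2^2 = 5
Projection coefficient = 10/5 = 2.0000

2.0000


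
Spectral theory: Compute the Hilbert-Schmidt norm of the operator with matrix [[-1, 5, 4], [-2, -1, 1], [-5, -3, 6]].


The Hilbert-Schmidt norm is sqrt(sum of squares of all entries).
Sum of squares = (-1)^2 + 5^2 + 4^2 + (-2)^2 + (-1)^2 + 1^2 + (-5)^2 + (-3)^2 + 6^2
= 1 + 25 + 16 + 4 + 1 + 1 + 25 + 9 + 36 = 118
||T||_HS = sqrt(118) = 10.8628

10.8628


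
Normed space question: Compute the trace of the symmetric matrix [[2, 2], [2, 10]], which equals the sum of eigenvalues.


For a self-adjoint (symmetric) matrix, the eigenvalues are real.
The sum of eigenvalues equals the trace of the matrix.
trace = 2 + 10 = 12

12


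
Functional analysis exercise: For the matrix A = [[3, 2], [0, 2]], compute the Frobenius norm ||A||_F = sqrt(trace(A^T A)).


||A||_F^2 = sum a_ij^2
= 3^2 + 2^2 + 0^2 + 2^2
= 9 + 4 + 0 + 4 = 17
||A||_F = sqrt(17) = 4.1231

4.1231


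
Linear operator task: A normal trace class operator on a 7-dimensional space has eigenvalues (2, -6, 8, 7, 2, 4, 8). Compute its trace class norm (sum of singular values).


For a normal operator, singular values equal |eigenvalues|.
Trace norm = sum |lambda_i| = 2 + 6 + 8 + 7 + 2 + 4 + 8
= 37

37


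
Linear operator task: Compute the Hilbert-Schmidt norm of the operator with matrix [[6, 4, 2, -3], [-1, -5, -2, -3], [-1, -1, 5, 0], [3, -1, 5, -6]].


The Hilbert-Schmidt norm is sqrt(sum of squares of all entries).
Sum of squares = 6^2 + 4^2 + 2^2 + (-3)^2 + (-1)^2 + (-5)^2 + (-2)^2 + (-3)^2 + (-1)^2 + (-1)^2 + 5^2 + 0^2 + 3^2 + (-1)^2 + 5^2 + (-6)^2
= 36 + 16 + 4 + 9 + 1 + 25 + 4 + 9 + 1 + 1 + 25 + 0 + 9 + 1 + 25 + 36 = 202
||T||_HS = sqrt(202) = 14.2127

14.2127


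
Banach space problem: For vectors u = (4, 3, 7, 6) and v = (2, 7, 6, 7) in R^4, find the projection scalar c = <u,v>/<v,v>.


Computing <u,v> = 4*2 + 3*7 + 7*6 + 6*7 = 113
Computing <v,v> = 2^2 + 7^2 + 6^2 + 7^2 = 138
Projection coefficient = 113/138 = 0.8188

0.8188


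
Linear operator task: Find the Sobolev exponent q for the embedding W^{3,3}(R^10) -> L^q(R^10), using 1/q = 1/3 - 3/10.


Using the Sobolev embedding formula: 1/q = 1/p - k/n
1/q = 1/3 - 3/10 = 1/30
q = 1/(1/30) = 30

30.0000


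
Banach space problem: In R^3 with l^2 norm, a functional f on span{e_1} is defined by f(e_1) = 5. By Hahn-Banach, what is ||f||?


The norm of f is given by ||f|| = sup_{||x||=1} |f(x)|.
On span{e_1}, ||e_1|| = 1, so ||f|| = |f(e_1)| / ||e_1||
= |5| / 1 = 5.0000

5.0000


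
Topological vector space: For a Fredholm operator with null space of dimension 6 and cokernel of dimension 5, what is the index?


The Fredholm index is defined as ind(T) = dim(ker T) - dim(coker T)
= 6 - 5
= 1

1


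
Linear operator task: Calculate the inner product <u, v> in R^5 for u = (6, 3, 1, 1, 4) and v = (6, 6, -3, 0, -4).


Computing the standard inner product <u, v> = sum u_i * v_i
= 6*6 + 3*6 + 1*-3 + 1*0 + 4*-4
= 36 + 18 + -3 + 0 + -16
= 35

35


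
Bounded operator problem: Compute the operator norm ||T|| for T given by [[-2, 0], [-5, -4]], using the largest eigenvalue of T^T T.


A^T A = [[29, 20], [20, 16]]
trace(A^T A) = 45, det(A^T A) = 64
discriminant = 45^2 - 4*64 = 1769
Largest eigenvalue of A^T A = (trace + sqrt(disc))/2 = 43.5297
||T|| = sqrt(43.5297) = 6.5977

6.5977


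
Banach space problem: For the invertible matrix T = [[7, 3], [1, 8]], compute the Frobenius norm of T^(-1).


det(T) = 7*8 - 3*1 = 53
T^(-1) = (1/53) * [[8, -3], [-1, 7]] = [[0.1509, -0.0566], [-0.0189, 0.1321]]
||T^(-1)||_F^2 = 0.1509^2 + (-0.0566)^2 + (-0.0189)^2 + 0.1321^2 = 0.0438
||T^(-1)||_F = sqrt(0.0438) = 0.2093

0.2093


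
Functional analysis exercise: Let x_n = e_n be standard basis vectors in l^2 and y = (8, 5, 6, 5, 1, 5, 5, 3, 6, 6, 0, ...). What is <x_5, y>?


x_5 = e_5 is the standard basis vector with 1 in position 5.
<x_5, y> = y_5 = 1
As n -> infinity, <x_n, y> -> 0, confirming weak convergence of (x_n) to 0.

1


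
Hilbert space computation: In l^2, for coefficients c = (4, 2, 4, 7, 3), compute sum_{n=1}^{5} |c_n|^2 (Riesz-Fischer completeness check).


sum |c_n|^2 = 4^2 + 2^2 + 4^2 + 7^2 + 3^2
= 16 + 4 + 16 + 49 + 9
= 94

94


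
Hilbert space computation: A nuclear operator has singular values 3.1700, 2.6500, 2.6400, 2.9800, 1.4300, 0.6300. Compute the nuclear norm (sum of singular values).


The nuclear norm is the sum of all singular values.
||T||_1 = 3.1700 + 2.6500 + 2.6400 + 2.9800 + 1.4300 + 0.6300
= 13.5000

13.5000


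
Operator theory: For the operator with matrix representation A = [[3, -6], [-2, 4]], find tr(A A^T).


trace(A * A^T) = sum of squares of all entries
= 3^2 + (-6)^2 + (-2)^2 + 4^2
= 9 + 36 + 4 + 16
= 65

65


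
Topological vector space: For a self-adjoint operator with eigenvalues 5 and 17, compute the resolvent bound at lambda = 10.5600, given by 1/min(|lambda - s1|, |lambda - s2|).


dist(10.5600, {5, 17}) = min(|10.5600 - 5|, |10.5600 - 17|)
= min(5.5600, 6.4400) = 5.5600
Resolvent bound = 1/5.5600 = 0.1799

0.1799


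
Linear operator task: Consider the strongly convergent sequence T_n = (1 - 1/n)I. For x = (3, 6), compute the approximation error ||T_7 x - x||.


T_7 x - x = (1 - 1/7)x - x = -x/7
||x|| = sqrt(45) = 6.7082
||T_7 x - x|| = ||x||/7 = 6.7082/7 = 0.9583

0.9583


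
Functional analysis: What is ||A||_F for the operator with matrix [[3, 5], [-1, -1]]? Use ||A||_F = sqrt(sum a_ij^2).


||A||_F^2 = sum a_ij^2
= 3^2 + 5^2 + (-1)^2 + (-1)^2
= 9 + 25 + 1 + 1 = 36
||A||_F = sqrt(36) = 6.0000

6.0000


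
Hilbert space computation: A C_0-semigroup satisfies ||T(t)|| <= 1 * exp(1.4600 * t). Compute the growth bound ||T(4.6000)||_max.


||T(4.6000)|| <= 1 * exp(1.4600 * 4.6000)
= 1 * exp(6.7160)
= 1 * 825.5089
= 825.5089

825.5089


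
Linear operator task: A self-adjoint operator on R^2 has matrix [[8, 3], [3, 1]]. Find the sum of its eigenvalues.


For a self-adjoint (symmetric) matrix, the eigenvalues are real.
The sum of eigenvalues equals the trace of the matrix.
trace = 8 + 1 = 9

9


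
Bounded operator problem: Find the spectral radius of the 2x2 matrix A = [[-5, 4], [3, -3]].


For a 2x2 matrix, eigenvalues satisfy lambda^2 - (trace)*lambda + det = 0
trace = -5 + -3 = -8
det = -5*-3 - 4*3 = 3
discriminant = (-8)^2 - 4*(3) = 52
spectral radius = max |eigenvalue| = 7.6056

7.6056


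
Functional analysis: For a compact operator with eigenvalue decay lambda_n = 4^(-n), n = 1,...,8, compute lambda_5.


The eigenvalue formula gives lambda_5 = 1/4^5
= 1/1024
= 9.7656e-04

9.7656e-04


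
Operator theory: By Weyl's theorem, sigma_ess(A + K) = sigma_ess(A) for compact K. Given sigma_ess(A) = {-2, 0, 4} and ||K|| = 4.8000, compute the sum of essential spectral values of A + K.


By Weyl's theorem, the essential spectrum is invariant under compact perturbations.
sigma_ess(A + K) = sigma_ess(A) = {-2, 0, 4}
Sum = -2 + 0 + 4 = 2

2


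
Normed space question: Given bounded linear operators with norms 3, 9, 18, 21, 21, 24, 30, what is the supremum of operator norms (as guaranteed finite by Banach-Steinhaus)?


By the Uniform Boundedness Principle, the supremum of norms is finite.
sup_k ||T_k|| = max(3, 9, 18, 21, 21, 24, 30) = 30

30


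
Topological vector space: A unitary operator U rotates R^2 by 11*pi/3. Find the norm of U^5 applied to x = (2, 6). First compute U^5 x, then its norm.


U is a rotation by theta = 11*pi/3
U^5 = rotation by 5*theta = 55*pi/3 = 1*pi/3 (mod 2*pi)
cos(1*pi/3) = 0.5000, sin(1*pi/3) = 0.8660
U^5 x = (0.5000 * 2 - 0.8660 * 6, 0.8660 * 2 + 0.5000 * 6)
= (-4.1962, 4.7321)
||U^5 x|| = sqrt((-4.1962)^2 + 4.7321^2) = sqrt(40.0000) = 6.3246

6.3246


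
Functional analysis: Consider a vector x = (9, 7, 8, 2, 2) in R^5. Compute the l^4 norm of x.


The l^4 norm = (sum |x_i|^4)^(1/4)
Sum of 4th powers = 6561 + 2401 + 4096 + 16 + 16 = 13090
||x||_4 = (13090)^(1/4) = 10.6963

10.6963


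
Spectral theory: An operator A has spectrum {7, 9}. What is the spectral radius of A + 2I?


Spectrum of A + 2I = {9, 11}
Spectral radius = max |lambda| over the shifted spectrum
= max(9, 11) = 11

11


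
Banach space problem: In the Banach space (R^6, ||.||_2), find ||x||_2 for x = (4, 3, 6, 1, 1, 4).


The l^2 norm = (sum |x_i|^2)^(1/2)
Sum of 2th powers = 16 + 9 + 36 + 1 + 1 + 16 = 79
||x||_2 = (79)^(1/2) = 8.8882

8.8882


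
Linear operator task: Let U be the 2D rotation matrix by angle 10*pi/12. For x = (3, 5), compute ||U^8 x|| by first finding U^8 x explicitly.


U is a rotation by theta = 10*pi/12
U^8 = rotation by 8*theta = 80*pi/12 = 8*pi/12 (mod 2*pi)
cos(8*pi/12) = -0.5000, sin(8*pi/12) = 0.8660
U^8 x = (-0.5000 * 3 - 0.8660 * 5, 0.8660 * 3 + -0.5000 * 5)
= (-5.8301, 0.0981)
||U^8 x|| = sqrt((-5.8301)^2 + 0.0981^2) = sqrt(34.0000) = 5.8310

5.8310


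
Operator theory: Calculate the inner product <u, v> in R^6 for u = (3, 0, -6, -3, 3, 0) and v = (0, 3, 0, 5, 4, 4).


Computing the standard inner product <u, v> = sum u_i * v_i
= 3*0 + 0*3 + -6*0 + -3*5 + 3*4 + 0*4
= 0 + 0 + 0 + -15 + 12 + 0
= -3

-3


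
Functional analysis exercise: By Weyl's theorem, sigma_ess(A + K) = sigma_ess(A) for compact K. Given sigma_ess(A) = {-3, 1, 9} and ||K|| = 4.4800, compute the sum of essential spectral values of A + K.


By Weyl's theorem, the essential spectrum is invariant under compact perturbations.
sigma_ess(A + K) = sigma_ess(A) = {-3, 1, 9}
Sum = -3 + 1 + 9 = 7

7


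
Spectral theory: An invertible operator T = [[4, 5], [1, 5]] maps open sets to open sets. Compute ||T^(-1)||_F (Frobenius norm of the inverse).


det(T) = 4*5 - 5*1 = 15
T^(-1) = (1/15) * [[5, -5], [-1, 4]] = [[0.3333, -0.3333], [-0.0667, 0.2667]]
||T^(-1)||_F^2 = 0.3333^2 + (-0.3333)^2 + (-0.0667)^2 + 0.2667^2 = 0.2978
||T^(-1)||_F = sqrt(0.2978) = 0.5457

0.5457


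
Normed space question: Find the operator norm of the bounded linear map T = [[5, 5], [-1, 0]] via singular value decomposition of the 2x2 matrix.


A^T A = [[26, 25], [25, 25]]
trace(A^T A) = 51, det(A^T A) = 25
discriminant = 51^2 - 4*25 = 2501
Largest eigenvalue of A^T A = (trace + sqrt(disc))/2 = 50.5050
||T|| = sqrt(50.5050) = 7.1067

7.1067


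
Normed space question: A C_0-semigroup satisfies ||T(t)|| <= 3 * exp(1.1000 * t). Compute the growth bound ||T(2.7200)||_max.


||T(2.7200)|| <= 3 * exp(1.1000 * 2.7200)
= 3 * exp(2.9920)
= 3 * 19.9255
= 59.7765

59.7765


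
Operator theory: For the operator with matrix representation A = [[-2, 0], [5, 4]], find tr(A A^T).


trace(A * A^T) = sum of squares of all entries
= (-2)^2 + 0^2 + 5^2 + 4^2
= 4 + 0 + 25 + 16
= 45

45


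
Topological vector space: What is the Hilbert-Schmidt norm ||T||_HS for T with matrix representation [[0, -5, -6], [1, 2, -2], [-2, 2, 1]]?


The Hilbert-Schmidt norm is sqrt(sum of squares of all entries).
Sum of squares = 0^2 + (-5)^2 + (-6)^2 + 1^2 + 2^2 + (-2)^2 + (-2)^2 + 2^2 + 1^2
= 0 + 25 + 36 + 1 + 4 + 4 + 4 + 4 + 1 = 79
||T||_HS = sqrt(79) = 8.8882

8.8882


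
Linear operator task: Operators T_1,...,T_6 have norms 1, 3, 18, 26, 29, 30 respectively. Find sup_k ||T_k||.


By the Uniform Boundedness Principle, the supremum of norms is finite.
sup_k ||T_k|| = max(1, 3, 18, 26, 29, 30) = 30

30


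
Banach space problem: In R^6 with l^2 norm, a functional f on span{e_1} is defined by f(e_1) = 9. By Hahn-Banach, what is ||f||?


The norm of f is given by ||f|| = sup_{||x||=1} |f(x)|.
On span{e_1}, ||e_1|| = 1, so ||f|| = |f(e_1)| / ||e_1||
= |9| / 1 = 9.0000

9.0000


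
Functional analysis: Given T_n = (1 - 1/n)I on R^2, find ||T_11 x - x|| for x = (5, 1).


T_11 x - x = (1 - 1/11)x - x = -x/11
||x|| = sqrt(26) = 5.0990
||T_11 x - x|| = ||x||/11 = 5.0990/11 = 0.4635

0.4635


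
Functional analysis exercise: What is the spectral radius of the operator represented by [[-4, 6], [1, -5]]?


For a 2x2 matrix, eigenvalues satisfy lambda^2 - (trace)*lambda + det = 0
trace = -4 + -5 = -9
det = -4*-5 - 6*1 = 14
discriminant = (-9)^2 - 4*(14) = 25
spectral radius = max |eigenvalue| = 7.0000

7.0000


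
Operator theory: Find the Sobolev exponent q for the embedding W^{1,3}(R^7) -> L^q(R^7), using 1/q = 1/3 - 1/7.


Using the Sobolev embedding formula: 1/q = 1/p - k/n
1/q = 1/3 - 1/7 = 4/21
q = 1/(4/21) = 21/4 = 5.2500

5.2500


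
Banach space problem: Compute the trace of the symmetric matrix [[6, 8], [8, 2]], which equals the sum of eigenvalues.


For a self-adjoint (symmetric) matrix, the eigenvalues are real.
The sum of eigenvalues equals the trace of the matrix.
trace = 6 + 2 = 8

8


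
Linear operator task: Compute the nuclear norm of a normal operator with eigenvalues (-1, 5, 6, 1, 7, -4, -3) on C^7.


For a normal operator, singular values equal |eigenvalues|.
Trace norm = sum |lambda_i| = 1 + 5 + 6 + 1 + 7 + 4 + 3
= 27

27


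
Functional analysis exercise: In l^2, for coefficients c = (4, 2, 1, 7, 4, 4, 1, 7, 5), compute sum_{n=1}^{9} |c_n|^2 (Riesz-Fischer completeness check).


sum |c_n|^2 = 4^2 + 2^2 + 1^2 + 7^2 + 4^2 + 4^2 + 1^2 + 7^2 + 5^2
= 16 + 4 + 1 + 49 + 16 + 16 + 1 + 49 + 25
= 177

177


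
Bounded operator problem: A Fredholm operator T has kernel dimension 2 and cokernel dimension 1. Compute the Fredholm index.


The Fredholm index is defined as ind(T) = dim(ker T) - dim(coker T)
= 2 - 1
= 1

1


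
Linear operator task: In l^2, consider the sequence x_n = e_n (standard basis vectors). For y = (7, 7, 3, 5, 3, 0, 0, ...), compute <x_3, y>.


x_3 = e_3 is the standard basis vector with 1 in position 3.
<x_3, y> = y_3 = 3
As n -> infinity, <x_n, y> -> 0, confirming weak convergence of (x_n) to 0.

3


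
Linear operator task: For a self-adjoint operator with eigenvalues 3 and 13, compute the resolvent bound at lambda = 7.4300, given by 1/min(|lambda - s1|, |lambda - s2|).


dist(7.4300, {3, 13}) = min(|7.4300 - 3|, |7.4300 - 13|)
= min(4.4300, 5.5700) = 4.4300
Resolvent bound = 1/4.4300 = 0.2257

0.2257


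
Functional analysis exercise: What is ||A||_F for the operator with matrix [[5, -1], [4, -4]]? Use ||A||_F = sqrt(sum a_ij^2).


||A||_F^2 = sum a_ij^2
= 5^2 + (-1)^2 + 4^2 + (-4)^2
= 25 + 1 + 16 + 16 = 58
||A||_F = sqrt(58) = 7.6158

7.6158


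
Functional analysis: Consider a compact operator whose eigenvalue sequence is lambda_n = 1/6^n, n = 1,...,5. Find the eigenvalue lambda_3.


The eigenvalue formula gives lambda_3 = 1/6^3
= 1/216
= 0.0046

0.0046


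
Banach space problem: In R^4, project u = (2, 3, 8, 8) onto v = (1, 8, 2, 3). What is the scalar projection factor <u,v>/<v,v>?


Computing <u,v> = 2*1 + 3*8 + 8*2 + 8*3 = 66
Computing <v,v> = 1^2 + 8^2 + 2^2 + 3^2 = 78
Projection coefficient = 66/78 = 0.8462

0.8462


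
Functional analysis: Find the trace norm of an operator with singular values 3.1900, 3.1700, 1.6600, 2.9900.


The nuclear norm is the sum of all singular values.
||T||_1 = 3.1900 + 3.1700 + 1.6600 + 2.9900
= 11.0100

11.0100


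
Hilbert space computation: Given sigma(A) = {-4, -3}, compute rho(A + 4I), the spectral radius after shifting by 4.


Spectrum of A + 4I = {0, 1}
Spectral radius = max |lambda| over the shifted spectrum
= max(0, 1) = 1

1


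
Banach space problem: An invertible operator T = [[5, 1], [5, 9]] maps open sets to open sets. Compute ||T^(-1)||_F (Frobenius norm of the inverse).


det(T) = 5*9 - 1*5 = 40
T^(-1) = (1/40) * [[9, -1], [-5, 5]] = [[0.2250, -0.0250], [-0.1250, 0.1250]]
||T^(-1)||_F^2 = 0.2250^2 + (-0.0250)^2 + (-0.1250)^2 + 0.1250^2 = 0.0825
||T^(-1)||_F = sqrt(0.0825) = 0.2872

0.2872


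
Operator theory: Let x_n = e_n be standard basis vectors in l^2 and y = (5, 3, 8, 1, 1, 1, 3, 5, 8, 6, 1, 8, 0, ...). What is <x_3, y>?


x_3 = e_3 is the standard basis vector with 1 in position 3.
<x_3, y> = y_3 = 8
As n -> infinity, <x_n, y> -> 0, confirming weak convergence of (x_n) to 0.

8


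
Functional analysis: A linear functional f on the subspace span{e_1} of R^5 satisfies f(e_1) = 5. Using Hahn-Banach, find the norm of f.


The norm of f is given by ||f|| = sup_{||x||=1} |f(x)|.
On span{e_1}, ||e_1|| = 1, so ||f|| = |f(e_1)| / ||e_1||
= |5| / 1 = 5.0000

5.0000


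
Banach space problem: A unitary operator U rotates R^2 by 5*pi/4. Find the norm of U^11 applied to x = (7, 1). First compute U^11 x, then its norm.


U is a rotation by theta = 5*pi/4
U^11 = rotation by 11*theta = 55*pi/4 = 7*pi/4 (mod 2*pi)
cos(7*pi/4) = 0.7071, sin(7*pi/4) = -0.7071
U^11 x = (0.7071 * 7 - -0.7071 * 1, -0.7071 * 7 + 0.7071 * 1)
= (5.6569, -4.2426)
||U^11 x|| = sqrt(5.6569^2 + (-4.2426)^2) = sqrt(50.0000) = 7.0711

7.0711


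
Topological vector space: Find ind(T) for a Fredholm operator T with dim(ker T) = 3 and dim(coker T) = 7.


The Fredholm index is defined as ind(T) = dim(ker T) - dim(coker T)
= 3 - 7
= -4

-4


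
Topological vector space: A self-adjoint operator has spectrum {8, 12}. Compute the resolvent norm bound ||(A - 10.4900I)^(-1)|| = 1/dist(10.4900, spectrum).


dist(10.4900, {8, 12}) = min(|10.4900 - 8|, |10.4900 - 12|)
= min(2.4900, 1.5100) = 1.5100
Resolvent bound = 1/1.5100 = 0.6623

0.6623


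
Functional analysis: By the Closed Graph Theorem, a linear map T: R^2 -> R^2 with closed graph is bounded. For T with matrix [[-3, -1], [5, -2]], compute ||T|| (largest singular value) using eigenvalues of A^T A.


A^T A = [[34, -7], [-7, 5]]
trace(A^T A) = 39, det(A^T A) = 121
discriminant = 39^2 - 4*121 = 1037
Largest eigenvalue of A^T A = (trace + sqrt(disc))/2 = 35.6012
||T|| = sqrt(35.6012) = 5.9667

5.9667


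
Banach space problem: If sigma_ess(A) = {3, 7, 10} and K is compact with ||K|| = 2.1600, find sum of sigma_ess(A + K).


By Weyl's theorem, the essential spectrum is invariant under compact perturbations.
sigma_ess(A + K) = sigma_ess(A) = {3, 7, 10}
Sum = 3 + 7 + 10 = 20

20


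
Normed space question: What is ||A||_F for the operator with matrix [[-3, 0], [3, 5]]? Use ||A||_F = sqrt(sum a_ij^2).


||A||_F^2 = sum a_ij^2
= (-3)^2 + 0^2 + 3^2 + 5^2
= 9 + 0 + 9 + 25 = 43
||A||_F = sqrt(43) = 6.5574

6.5574


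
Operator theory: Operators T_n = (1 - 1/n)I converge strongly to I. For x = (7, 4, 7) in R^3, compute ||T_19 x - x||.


T_19 x - x = (1 - 1/19)x - x = -x/19
||x|| = sqrt(114) = 10.6771
||T_19 x - x|| = ||x||/19 = 10.6771/19 = 0.5620

0.5620


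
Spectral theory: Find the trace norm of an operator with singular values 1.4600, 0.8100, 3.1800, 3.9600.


The nuclear norm is the sum of all singular values.
||T||_1 = 1.4600 + 0.8100 + 3.1800 + 3.9600
= 9.4100

9.4100


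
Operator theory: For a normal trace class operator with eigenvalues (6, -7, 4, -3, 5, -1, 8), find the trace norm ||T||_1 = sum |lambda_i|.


For a normal operator, singular values equal |eigenvalues|.
Trace norm = sum |lambda_i| = 6 + 7 + 4 + 3 + 5 + 1 + 8
= 34

34


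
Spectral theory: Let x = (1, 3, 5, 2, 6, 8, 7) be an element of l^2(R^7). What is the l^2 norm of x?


The l^2 norm = (sum |x_i|^2)^(1/2)
Sum of 2th powers = 1 + 9 + 25 + 4 + 36 + 64 + 49 = 188
||x||_2 = (188)^(1/2) = 13.7113

13.7113


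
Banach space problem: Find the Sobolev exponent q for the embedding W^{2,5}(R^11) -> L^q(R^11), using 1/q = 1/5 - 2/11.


Using the Sobolev embedding formula: 1/q = 1/p - k/n
1/q = 1/5 - 2/11 = 1/55
q = 1/(1/55) = 55

55.0000


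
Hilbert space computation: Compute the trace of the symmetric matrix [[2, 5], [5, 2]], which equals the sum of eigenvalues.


For a self-adjoint (symmetric) matrix, the eigenvalues are real.
The sum of eigenvalues equals the trace of the matrix.
trace = 2 + 2 = 4

4
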